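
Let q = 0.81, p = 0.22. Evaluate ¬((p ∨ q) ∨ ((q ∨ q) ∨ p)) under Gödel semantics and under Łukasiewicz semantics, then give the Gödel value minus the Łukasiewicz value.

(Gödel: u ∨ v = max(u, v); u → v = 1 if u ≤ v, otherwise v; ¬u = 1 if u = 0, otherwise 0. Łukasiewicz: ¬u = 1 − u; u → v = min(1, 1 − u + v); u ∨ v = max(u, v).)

-0.19

Gödel evaluation:
  (p ∨ q) = max(0.22, 0.81) = 0.81
  (q ∨ q) = max(0.81, 0.81) = 0.81
  ((q ∨ q) ∨ p) = max(0.81, 0.22) = 0.81
  ((p ∨ q) ∨ ((q ∨ q) ∨ p)) = max(0.81, 0.81) = 0.81
  ¬((p ∨ q) ∨ ((q ∨ q) ∨ p)): Gödel ¬ of 0.81 = 0 (operand ≠ 0)
  Gödel value = 0
Łukasiewicz evaluation:
  (p ∨ q) = max(0.22, 0.81) = 0.81
  (q ∨ q) = max(0.81, 0.81) = 0.81
  ((q ∨ q) ∨ p) = max(0.81, 0.22) = 0.81
  ((p ∨ q) ∨ ((q ∨ q) ∨ p)) = max(0.81, 0.81) = 0.81
  ¬((p ∨ q) ∨ ((q ∨ q) ∨ p)): Łukasiewicz ¬ gives 1 − 0.81 = 0.19
  Łukasiewicz value = 0.19
Difference: 0 − 0.19 = -0.19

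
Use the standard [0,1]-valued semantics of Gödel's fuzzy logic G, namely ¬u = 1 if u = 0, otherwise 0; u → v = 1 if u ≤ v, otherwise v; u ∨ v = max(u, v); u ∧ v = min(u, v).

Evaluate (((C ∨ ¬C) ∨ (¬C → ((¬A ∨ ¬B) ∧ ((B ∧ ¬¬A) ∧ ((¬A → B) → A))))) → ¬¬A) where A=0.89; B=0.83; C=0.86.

¬C: Gödel ¬ of 0.86 = 0 (operand ≠ 0)
(C ∨ ¬C) = max(0.86, 0) = 0.86
¬C: Gödel ¬ of 0.86 = 0 (operand ≠ 0)
¬A: Gödel ¬ of 0.89 = 0 (operand ≠ 0)
¬B: Gödel ¬ of 0.83 = 0 (operand ≠ 0)
(¬A ∨ ¬B) = max(0, 0) = 0
¬A: Gödel ¬ of 0.89 = 0 (operand ≠ 0)
¬¬A: Gödel ¬ of 0 = 1 (operand is 0)
(B ∧ ¬¬A) = min(0.83, 1) = 0.83
¬A: Gödel ¬ of 0.89 = 0 (operand ≠ 0)
(¬A → B): 0 ≤ 0.83, so result = 1
((¬A → B) → A): 1 > 0.89, so result = 0.89
((B ∧ ¬¬A) ∧ ((¬A → B) → A)) = min(0.83, 0.89) = 0.83
((¬A ∨ ¬B) ∧ ((B ∧ ¬¬A) ∧ ((¬A → B) → A))) = min(0, 0.83) = 0
(¬C → ((¬A ∨ ¬B) ∧ ((B ∧ ¬¬A) ∧ ((¬A → B) → A)))): 0 ≤ 0, so result = 1
((C ∨ ¬C) ∨ (¬C → ((¬A ∨ ¬B) ∧ ((B ∧ ¬¬A) ∧ ((¬A → B) → A))))) = max(0.86, 1) = 1
¬A: Gödel ¬ of 0.89 = 0 (operand ≠ 0)
¬¬A: Gödel ¬ of 0 = 1 (operand is 0)
(((C ∨ ¬C) ∨ (¬C → ((¬A ∨ ¬B) ∧ ((B ∧ ¬¬A) ∧ ((¬A → B) → A))))) → ¬¬A): 1 ≤ 1, so result = 1

1.00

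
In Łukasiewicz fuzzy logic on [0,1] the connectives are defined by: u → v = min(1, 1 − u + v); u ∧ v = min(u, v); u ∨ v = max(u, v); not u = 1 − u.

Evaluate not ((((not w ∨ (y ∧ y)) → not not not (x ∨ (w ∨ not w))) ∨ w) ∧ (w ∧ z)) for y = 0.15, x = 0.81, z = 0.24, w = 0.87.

not w: Łukasiewicz ¬ gives 1 − 0.87 = 0.13
(y ∧ y) = min(0.15, 0.15) = 0.15
(not w ∨ (y ∧ y)) = max(0.13, 0.15) = 0.15
not w: Łukasiewicz ¬ gives 1 − 0.87 = 0.13
(w ∨ not w) = max(0.87, 0.13) = 0.87
(x ∨ (w ∨ not w)) = max(0.81, 0.87) = 0.87
not (x ∨ (w ∨ not w)): Łukasiewicz ¬ gives 1 − 0.87 = 0.13
not not (x ∨ (w ∨ not w)): Łukasiewicz ¬ gives 1 − 0.13 = 0.87
not not not (x ∨ (w ∨ not w)): Łukasiewicz ¬ gives 1 − 0.87 = 0.13
((not w ∨ (y ∧ y)) → not not not (x ∨ (w ∨ not w))): min(1, 1 − 0.15 + 0.13) = 0.98
(((not w ∨ (y ∧ y)) → not not not (x ∨ (w ∨ not w))) ∨ w) = max(0.98, 0.87) = 0.98
(w ∧ z) = min(0.87, 0.24) = 0.24
((((not w ∨ (y ∧ y)) → not not not (x ∨ (w ∨ not w))) ∨ w) ∧ (w ∧ z)) = min(0.98, 0.24) = 0.24
not ((((not w ∨ (y ∧ y)) → not not not (x ∨ (w ∨ not w))) ∨ w) ∧ (w ∧ z)): Łukasiewicz ¬ gives 1 − 0.24 = 0.76

0.76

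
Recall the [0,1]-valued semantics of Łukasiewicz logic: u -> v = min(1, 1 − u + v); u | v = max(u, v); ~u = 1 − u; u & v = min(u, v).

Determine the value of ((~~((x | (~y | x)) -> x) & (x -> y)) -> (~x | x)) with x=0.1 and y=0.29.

1.00

~y: Łukasiewicz ¬ gives 1 − 0.29 = 0.71
(~y | x) = max(0.71, 0.1) = 0.71
(x | (~y | x)) = max(0.1, 0.71) = 0.71
((x | (~y | x)) -> x): min(1, 1 − 0.71 + 0.1) = 0.39
~((x | (~y | x)) -> x): Łukasiewicz ¬ gives 1 − 0.39 = 0.61
~~((x | (~y | x)) -> x): Łukasiewicz ¬ gives 1 − 0.61 = 0.39
(x -> y): min(1, 1 − 0.1 + 0.29) = 1
(~~((x | (~y | x)) -> x) & (x -> y)) = min(0.39, 1) = 0.39
~x: Łukasiewicz ¬ gives 1 − 0.1 = 0.9
(~x | x) = max(0.9, 0.1) = 0.9
((~~((x | (~y | x)) -> x) & (x -> y)) -> (~x | x)): min(1, 1 − 0.39 + 0.9) = 1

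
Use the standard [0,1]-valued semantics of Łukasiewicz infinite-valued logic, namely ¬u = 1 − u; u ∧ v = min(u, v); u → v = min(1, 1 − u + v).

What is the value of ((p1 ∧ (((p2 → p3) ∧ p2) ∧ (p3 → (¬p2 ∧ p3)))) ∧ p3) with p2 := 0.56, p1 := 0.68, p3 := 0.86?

(p2 → p3): min(1, 1 − 0.56 + 0.86) = 1
((p2 → p3) ∧ p2) = min(1, 0.56) = 0.56
¬p2: Łukasiewicz ¬ gives 1 − 0.56 = 0.44
(¬p2 ∧ p3) = min(0.44, 0.86) = 0.44
(p3 → (¬p2 ∧ p3)): min(1, 1 − 0.86 + 0.44) = 0.58
(((p2 → p3) ∧ p2) ∧ (p3 → (¬p2 ∧ p3))) = min(0.56, 0.58) = 0.56
(p1 ∧ (((p2 → p3) ∧ p2) ∧ (p3 → (¬p2 ∧ p3)))) = min(0.68, 0.56) = 0.56
((p1 ∧ (((p2 → p3) ∧ p2) ∧ (p3 → (¬p2 ∧ p3)))) ∧ p3) = min(0.56, 0.86) = 0.56

0.56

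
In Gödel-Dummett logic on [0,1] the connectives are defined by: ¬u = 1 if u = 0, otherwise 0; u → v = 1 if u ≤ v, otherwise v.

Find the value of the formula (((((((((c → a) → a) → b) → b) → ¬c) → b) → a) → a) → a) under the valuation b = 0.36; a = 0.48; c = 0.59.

0.48

(c → a): 0.59 > 0.48, so result = 0.48
((c → a) → a): 0.48 ≤ 0.48, so result = 1
(((c → a) → a) → b): 1 > 0.36, so result = 0.36
((((c → a) → a) → b) → b): 0.36 ≤ 0.36, so result = 1
¬c: Gödel ¬ of 0.59 = 0 (operand ≠ 0)
(((((c → a) → a) → b) → b) → ¬c): 1 > 0, so result = 0
((((((c → a) → a) → b) → b) → ¬c) → b): 0 ≤ 0.36, so result = 1
(((((((c → a) → a) → b) → b) → ¬c) → b) → a): 1 > 0.48, so result = 0.48
((((((((c → a) → a) → b) → b) → ¬c) → b) → a) → a): 0.48 ≤ 0.48, so result = 1
(((((((((c → a) → a) → b) → b) → ¬c) → b) → a) → a) → a): 1 > 0.48, so result = 0.48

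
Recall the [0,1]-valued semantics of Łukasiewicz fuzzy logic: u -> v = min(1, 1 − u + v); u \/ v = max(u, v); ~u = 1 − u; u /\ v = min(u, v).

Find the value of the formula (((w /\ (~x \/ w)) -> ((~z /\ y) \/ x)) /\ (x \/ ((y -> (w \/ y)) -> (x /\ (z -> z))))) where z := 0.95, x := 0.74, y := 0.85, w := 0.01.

~x: Łukasiewicz ¬ gives 1 − 0.74 = 0.26
(~x \/ w) = max(0.26, 0.01) = 0.26
(w /\ (~x \/ w)) = min(0.01, 0.26) = 0.01
~z: Łukasiewicz ¬ gives 1 − 0.95 = 0.05
(~z /\ y) = min(0.05, 0.85) = 0.05
((~z /\ y) \/ x) = max(0.05, 0.74) = 0.74
((w /\ (~x \/ w)) -> ((~z /\ y) \/ x)): min(1, 1 − 0.01 + 0.74) = 1
(w \/ y) = max(0.01, 0.85) = 0.85
(y -> (w \/ y)): min(1, 1 − 0.85 + 0.85) = 1
(z -> z): min(1, 1 − 0.95 + 0.95) = 1
(x /\ (z -> z)) = min(0.74, 1) = 0.74
((y -> (w \/ y)) -> (x /\ (z -> z))): min(1, 1 − 1 + 0.74) = 0.74
(x \/ ((y -> (w \/ y)) -> (x /\ (z -> z)))) = max(0.74, 0.74) = 0.74
(((w /\ (~x \/ w)) -> ((~z /\ y) \/ x)) /\ (x \/ ((y -> (w \/ y)) -> (x /\ (z -> z))))) = min(1, 0.74) = 0.74

0.74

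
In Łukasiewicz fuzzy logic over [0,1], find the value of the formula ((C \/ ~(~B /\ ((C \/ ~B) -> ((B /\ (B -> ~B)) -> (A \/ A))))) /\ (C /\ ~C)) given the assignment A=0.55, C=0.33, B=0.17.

0.33

~B: Łukasiewicz ¬ gives 1 − 0.17 = 0.83
~B: Łukasiewicz ¬ gives 1 − 0.17 = 0.83
(C \/ ~B) = max(0.33, 0.83) = 0.83
~B: Łukasiewicz ¬ gives 1 − 0.17 = 0.83
(B -> ~B): min(1, 1 − 0.17 + 0.83) = 1
(B /\ (B -> ~B)) = min(0.17, 1) = 0.17
(A \/ A) = max(0.55, 0.55) = 0.55
((B /\ (B -> ~B)) -> (A \/ A)): min(1, 1 − 0.17 + 0.55) = 1
((C \/ ~B) -> ((B /\ (B -> ~B)) -> (A \/ A))): min(1, 1 − 0.83 + 1) = 1
(~B /\ ((C \/ ~B) -> ((B /\ (B -> ~B)) -> (A \/ A)))) = min(0.83, 1) = 0.83
~(~B /\ ((C \/ ~B) -> ((B /\ (B -> ~B)) -> (A \/ A)))): Łukasiewicz ¬ gives 1 − 0.83 = 0.17
(C \/ ~(~B /\ ((C \/ ~B) -> ((B /\ (B -> ~B)) -> (A \/ A))))) = max(0.33, 0.17) = 0.33
~C: Łukasiewicz ¬ gives 1 − 0.33 = 0.67
(C /\ ~C) = min(0.33, 0.67) = 0.33
((C \/ ~(~B /\ ((C \/ ~B) -> ((B /\ (B -> ~B)) -> (A \/ A))))) /\ (C /\ ~C)) = min(0.33, 0.33) = 0.33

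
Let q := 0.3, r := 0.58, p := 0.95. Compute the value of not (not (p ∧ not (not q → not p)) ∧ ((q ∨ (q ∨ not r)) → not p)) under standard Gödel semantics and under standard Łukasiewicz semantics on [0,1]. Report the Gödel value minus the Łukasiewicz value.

Gödel evaluation:
  not q: Gödel ¬ of 0.3 = 0 (operand ≠ 0)
  not p: Gödel ¬ of 0.95 = 0 (operand ≠ 0)
  (not q → not p): 0 ≤ 0, so result = 1
  not (not q → not p): Gödel ¬ of 1 = 0 (operand ≠ 0)
  (p ∧ not (not q → not p)) = min(0.95, 0) = 0
  not (p ∧ not (not q → not p)): Gödel ¬ of 0 = 1 (operand is 0)
  not r: Gödel ¬ of 0.58 = 0 (operand ≠ 0)
  (q ∨ not r) = max(0.3, 0) = 0.3
  (q ∨ (q ∨ not r)) = max(0.3, 0.3) = 0.3
  not p: Gödel ¬ of 0.95 = 0 (operand ≠ 0)
  ((q ∨ (q ∨ not r)) → not p): 0.3 > 0, so result = 0
  (not (p ∧ not (not q → not p)) ∧ ((q ∨ (q ∨ not r)) → not p)) = min(1, 0) = 0
  not (not (p ∧ not (not q → not p)) ∧ ((q ∨ (q ∨ not r)) → not p)): Gödel ¬ of 0 = 1 (operand is 0)
  Gödel value = 1
Łukasiewicz evaluation:
  not q: Łukasiewicz ¬ gives 1 − 0.3 = 0.7
  not p: Łukasiewicz ¬ gives 1 − 0.95 = 0.05
  (not q → not p): min(1, 1 − 0.7 + 0.05) = 0.35
  not (not q → not p): Łukasiewicz ¬ gives 1 − 0.35 = 0.65
  (p ∧ not (not q → not p)) = min(0.95, 0.65) = 0.65
  not (p ∧ not (not q → not p)): Łukasiewicz ¬ gives 1 − 0.65 = 0.35
  not r: Łukasiewicz ¬ gives 1 − 0.58 = 0.42
  (q ∨ not r) = max(0.3, 0.42) = 0.42
  (q ∨ (q ∨ not r)) = max(0.3, 0.42) = 0.42
  not p: Łukasiewicz ¬ gives 1 − 0.95 = 0.05
  ((q ∨ (q ∨ not r)) → not p): min(1, 1 − 0.42 + 0.05) = 0.63
  (not (p ∧ not (not q → not p)) ∧ ((q ∨ (q ∨ not r)) → not p)) = min(0.35, 0.63) = 0.35
  not (not (p ∧ not (not q → not p)) ∧ ((q ∨ (q ∨ not r)) → not p)): Łukasiewicz ¬ gives 1 − 0.35 = 0.65
  Łukasiewicz value = 0.65
Difference: 1 − 0.65 = 0.35

0.35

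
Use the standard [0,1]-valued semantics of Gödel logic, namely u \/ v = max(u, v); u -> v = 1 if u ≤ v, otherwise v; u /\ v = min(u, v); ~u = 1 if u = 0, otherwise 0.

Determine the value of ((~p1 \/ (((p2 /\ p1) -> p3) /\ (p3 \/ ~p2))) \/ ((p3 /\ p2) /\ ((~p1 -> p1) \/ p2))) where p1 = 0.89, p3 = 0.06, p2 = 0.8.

~p1: Gödel ¬ of 0.89 = 0 (operand ≠ 0)
(p2 /\ p1) = min(0.8, 0.89) = 0.8
((p2 /\ p1) -> p3): 0.8 > 0.06, so result = 0.06
~p2: Gödel ¬ of 0.8 = 0 (operand ≠ 0)
(p3 \/ ~p2) = max(0.06, 0) = 0.06
(((p2 /\ p1) -> p3) /\ (p3 \/ ~p2)) = min(0.06, 0.06) = 0.06
(~p1 \/ (((p2 /\ p1) -> p3) /\ (p3 \/ ~p2))) = max(0, 0.06) = 0.06
(p3 /\ p2) = min(0.06, 0.8) = 0.06
~p1: Gödel ¬ of 0.89 = 0 (operand ≠ 0)
(~p1 -> p1): 0 ≤ 0.89, so result = 1
((~p1 -> p1) \/ p2) = max(1, 0.8) = 1
((p3 /\ p2) /\ ((~p1 -> p1) \/ p2)) = min(0.06, 1) = 0.06
((~p1 \/ (((p2 /\ p1) -> p3) /\ (p3 \/ ~p2))) \/ ((p3 /\ p2) /\ ((~p1 -> p1) \/ p2))) = max(0.06, 0.06) = 0.06

0.06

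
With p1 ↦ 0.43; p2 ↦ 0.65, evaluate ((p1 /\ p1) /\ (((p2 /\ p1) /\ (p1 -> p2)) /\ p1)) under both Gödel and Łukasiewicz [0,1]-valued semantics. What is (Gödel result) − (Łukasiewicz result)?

Gödel evaluation:
  (p1 /\ p1) = min(0.43, 0.43) = 0.43
  (p2 /\ p1) = min(0.65, 0.43) = 0.43
  (p1 -> p2): 0.43 ≤ 0.65, so result = 1
  ((p2 /\ p1) /\ (p1 -> p2)) = min(0.43, 1) = 0.43
  (((p2 /\ p1) /\ (p1 -> p2)) /\ p1) = min(0.43, 0.43) = 0.43
  ((p1 /\ p1) /\ (((p2 /\ p1) /\ (p1 -> p2)) /\ p1)) = min(0.43, 0.43) = 0.43
  Gödel value = 0.43
Łukasiewicz evaluation:
  (p1 /\ p1) = min(0.43, 0.43) = 0.43
  (p2 /\ p1) = min(0.65, 0.43) = 0.43
  (p1 -> p2): min(1, 1 − 0.43 + 0.65) = 1
  ((p2 /\ p1) /\ (p1 -> p2)) = min(0.43, 1) = 0.43
  (((p2 /\ p1) /\ (p1 -> p2)) /\ p1) = min(0.43, 0.43) = 0.43
  ((p1 /\ p1) /\ (((p2 /\ p1) /\ (p1 -> p2)) /\ p1)) = min(0.43, 0.43) = 0.43
  Łukasiewicz value = 0.43
Difference: 0.43 − 0.43 = 0.00

0.00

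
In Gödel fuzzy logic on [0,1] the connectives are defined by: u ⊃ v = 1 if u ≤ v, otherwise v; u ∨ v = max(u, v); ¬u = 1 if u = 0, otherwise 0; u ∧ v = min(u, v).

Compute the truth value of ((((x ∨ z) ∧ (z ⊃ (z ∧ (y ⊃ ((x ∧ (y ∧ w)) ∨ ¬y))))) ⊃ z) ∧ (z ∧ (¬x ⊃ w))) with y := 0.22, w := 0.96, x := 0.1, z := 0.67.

0.67

(x ∨ z) = max(0.1, 0.67) = 0.67
(y ∧ w) = min(0.22, 0.96) = 0.22
(x ∧ (y ∧ w)) = min(0.1, 0.22) = 0.1
¬y: Gödel ¬ of 0.22 = 0 (operand ≠ 0)
((x ∧ (y ∧ w)) ∨ ¬y) = max(0.1, 0) = 0.1
(y ⊃ ((x ∧ (y ∧ w)) ∨ ¬y)): 0.22 > 0.1, so result = 0.1
(z ∧ (y ⊃ ((x ∧ (y ∧ w)) ∨ ¬y))) = min(0.67, 0.1) = 0.1
(z ⊃ (z ∧ (y ⊃ ((x ∧ (y ∧ w)) ∨ ¬y)))): 0.67 > 0.1, so result = 0.1
((x ∨ z) ∧ (z ⊃ (z ∧ (y ⊃ ((x ∧ (y ∧ w)) ∨ ¬y))))) = min(0.67, 0.1) = 0.1
(((x ∨ z) ∧ (z ⊃ (z ∧ (y ⊃ ((x ∧ (y ∧ w)) ∨ ¬y))))) ⊃ z): 0.1 ≤ 0.67, so result = 1
¬x: Gödel ¬ of 0.1 = 0 (operand ≠ 0)
(¬x ⊃ w): 0 ≤ 0.96, so result = 1
(z ∧ (¬x ⊃ w)) = min(0.67, 1) = 0.67
((((x ∨ z) ∧ (z ⊃ (z ∧ (y ⊃ ((x ∧ (y ∧ w)) ∨ ¬y))))) ⊃ z) ∧ (z ∧ (¬x ⊃ w))) = min(1, 0.67) = 0.67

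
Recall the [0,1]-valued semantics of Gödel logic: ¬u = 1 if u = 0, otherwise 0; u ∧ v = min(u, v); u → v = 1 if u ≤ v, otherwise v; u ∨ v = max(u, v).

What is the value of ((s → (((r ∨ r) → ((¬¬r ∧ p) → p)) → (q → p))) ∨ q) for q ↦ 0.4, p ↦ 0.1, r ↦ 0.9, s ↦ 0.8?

(r ∨ r) = max(0.9, 0.9) = 0.9
¬r: Gödel ¬ of 0.9 = 0 (operand ≠ 0)
¬¬r: Gödel ¬ of 0 = 1 (operand is 0)
(¬¬r ∧ p) = min(1, 0.1) = 0.1
((¬¬r ∧ p) → p): 0.1 ≤ 0.1, so result = 1
((r ∨ r) → ((¬¬r ∧ p) → p)): 0.9 ≤ 1, so result = 1
(q → p): 0.4 > 0.1, so result = 0.1
(((r ∨ r) → ((¬¬r ∧ p) → p)) → (q → p)): 1 > 0.1, so result = 0.1
(s → (((r ∨ r) → ((¬¬r ∧ p) → p)) → (q → p))): 0.8 > 0.1, so result = 0.1
((s → (((r ∨ r) → ((¬¬r ∧ p) → p)) → (q → p))) ∨ q) = max(0.1, 0.4) = 0.4

0.40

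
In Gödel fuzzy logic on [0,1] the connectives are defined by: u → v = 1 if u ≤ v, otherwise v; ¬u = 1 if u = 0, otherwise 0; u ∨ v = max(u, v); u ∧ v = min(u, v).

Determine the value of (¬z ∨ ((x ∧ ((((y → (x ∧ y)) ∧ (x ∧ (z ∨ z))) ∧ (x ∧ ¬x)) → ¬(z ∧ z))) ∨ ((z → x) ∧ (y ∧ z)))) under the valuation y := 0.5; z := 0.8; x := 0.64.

¬z: Gödel ¬ of 0.8 = 0 (operand ≠ 0)
(x ∧ y) = min(0.64, 0.5) = 0.5
(y → (x ∧ y)): 0.5 ≤ 0.5, so result = 1
(z ∨ z) = max(0.8, 0.8) = 0.8
(x ∧ (z ∨ z)) = min(0.64, 0.8) = 0.64
((y → (x ∧ y)) ∧ (x ∧ (z ∨ z))) = min(1, 0.64) = 0.64
¬x: Gödel ¬ of 0.64 = 0 (operand ≠ 0)
(x ∧ ¬x) = min(0.64, 0) = 0
(((y → (x ∧ y)) ∧ (x ∧ (z ∨ z))) ∧ (x ∧ ¬x)) = min(0.64, 0) = 0
(z ∧ z) = min(0.8, 0.8) = 0.8
¬(z ∧ z): Gödel ¬ of 0.8 = 0 (operand ≠ 0)
((((y → (x ∧ y)) ∧ (x ∧ (z ∨ z))) ∧ (x ∧ ¬x)) → ¬(z ∧ z)): 0 ≤ 0, so result = 1
(x ∧ ((((y → (x ∧ y)) ∧ (x ∧ (z ∨ z))) ∧ (x ∧ ¬x)) → ¬(z ∧ z))) = min(0.64, 1) = 0.64
(z → x): 0.8 > 0.64, so result = 0.64
(y ∧ z) = min(0.5, 0.8) = 0.5
((z → x) ∧ (y ∧ z)) = min(0.64, 0.5) = 0.5
((x ∧ ((((y → (x ∧ y)) ∧ (x ∧ (z ∨ z))) ∧ (x ∧ ¬x)) → ¬(z ∧ z))) ∨ ((z → x) ∧ (y ∧ z))) = max(0.64, 0.5) = 0.64
(¬z ∨ ((x ∧ ((((y → (x ∧ y)) ∧ (x ∧ (z ∨ z))) ∧ (x ∧ ¬x)) → ¬(z ∧ z))) ∨ ((z → x) ∧ (y ∧ z)))) = max(0, 0.64) = 0.64

0.64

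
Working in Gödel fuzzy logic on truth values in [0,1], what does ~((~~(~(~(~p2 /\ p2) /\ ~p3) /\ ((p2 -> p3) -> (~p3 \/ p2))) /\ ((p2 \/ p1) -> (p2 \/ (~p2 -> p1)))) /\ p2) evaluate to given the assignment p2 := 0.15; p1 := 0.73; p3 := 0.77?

0.00

~p2: Gödel ¬ of 0.15 = 0 (operand ≠ 0)
(~p2 /\ p2) = min(0, 0.15) = 0
~(~p2 /\ p2): Gödel ¬ of 0 = 1 (operand is 0)
~p3: Gödel ¬ of 0.77 = 0 (operand ≠ 0)
(~(~p2 /\ p2) /\ ~p3) = min(1, 0) = 0
~(~(~p2 /\ p2) /\ ~p3): Gödel ¬ of 0 = 1 (operand is 0)
(p2 -> p3): 0.15 ≤ 0.77, so result = 1
~p3: Gödel ¬ of 0.77 = 0 (operand ≠ 0)
(~p3 \/ p2) = max(0, 0.15) = 0.15
((p2 -> p3) -> (~p3 \/ p2)): 1 > 0.15, so result = 0.15
(~(~(~p2 /\ p2) /\ ~p3) /\ ((p2 -> p3) -> (~p3 \/ p2))) = min(1, 0.15) = 0.15
~(~(~(~p2 /\ p2) /\ ~p3) /\ ((p2 -> p3) -> (~p3 \/ p2))): Gödel ¬ of 0.15 = 0 (operand ≠ 0)
~~(~(~(~p2 /\ p2) /\ ~p3) /\ ((p2 -> p3) -> (~p3 \/ p2))): Gödel ¬ of 0 = 1 (operand is 0)
(p2 \/ p1) = max(0.15, 0.73) = 0.73
~p2: Gödel ¬ of 0.15 = 0 (operand ≠ 0)
(~p2 -> p1): 0 ≤ 0.73, so result = 1
(p2 \/ (~p2 -> p1)) = max(0.15, 1) = 1
((p2 \/ p1) -> (p2 \/ (~p2 -> p1))): 0.73 ≤ 1, so result = 1
(~~(~(~(~p2 /\ p2) /\ ~p3) /\ ((p2 -> p3) -> (~p3 \/ p2))) /\ ((p2 \/ p1) -> (p2 \/ (~p2 -> p1)))) = min(1, 1) = 1
((~~(~(~(~p2 /\ p2) /\ ~p3) /\ ((p2 -> p3) -> (~p3 \/ p2))) /\ ((p2 \/ p1) -> (p2 \/ (~p2 -> p1)))) /\ p2) = min(1, 0.15) = 0.15
~((~~(~(~(~p2 /\ p2) /\ ~p3) /\ ((p2 -> p3) -> (~p3 \/ p2))) /\ ((p2 \/ p1) -> (p2 \/ (~p2 -> p1)))) /\ p2): Gödel ¬ of 0.15 = 0 (operand ≠ 0)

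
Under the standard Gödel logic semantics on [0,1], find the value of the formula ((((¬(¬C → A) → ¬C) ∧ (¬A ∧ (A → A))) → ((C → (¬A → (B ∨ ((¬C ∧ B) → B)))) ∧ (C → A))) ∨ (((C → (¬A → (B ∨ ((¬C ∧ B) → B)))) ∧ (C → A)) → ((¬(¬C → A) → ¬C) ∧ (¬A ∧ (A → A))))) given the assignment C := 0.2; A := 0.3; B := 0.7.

1.00

¬C: Gödel ¬ of 0.2 = 0 (operand ≠ 0)
(¬C → A): 0 ≤ 0.3, so result = 1
¬(¬C → A): Gödel ¬ of 1 = 0 (operand ≠ 0)
¬C: Gödel ¬ of 0.2 = 0 (operand ≠ 0)
(¬(¬C → A) → ¬C): 0 ≤ 0, so result = 1
¬A: Gödel ¬ of 0.3 = 0 (operand ≠ 0)
(A → A): 0.3 ≤ 0.3, so result = 1
(¬A ∧ (A → A)) = min(0, 1) = 0
((¬(¬C → A) → ¬C) ∧ (¬A ∧ (A → A))) = min(1, 0) = 0
¬A: Gödel ¬ of 0.3 = 0 (operand ≠ 0)
¬C: Gödel ¬ of 0.2 = 0 (operand ≠ 0)
(¬C ∧ B) = min(0, 0.7) = 0
((¬C ∧ B) → B): 0 ≤ 0.7, so result = 1
(B ∨ ((¬C ∧ B) → B)) = max(0.7, 1) = 1
(¬A → (B ∨ ((¬C ∧ B) → B))): 0 ≤ 1, so result = 1
(C → (¬A → (B ∨ ((¬C ∧ B) → B)))): 0.2 ≤ 1, so result = 1
(C → A): 0.2 ≤ 0.3, so result = 1
((C → (¬A → (B ∨ ((¬C ∧ B) → B)))) ∧ (C → A)) = min(1, 1) = 1
(((¬(¬C → A) → ¬C) ∧ (¬A ∧ (A → A))) → ((C → (¬A → (B ∨ ((¬C ∧ B) → B)))) ∧ (C → A))): 0 ≤ 1, so result = 1
¬A: Gödel ¬ of 0.3 = 0 (operand ≠ 0)
¬C: Gödel ¬ of 0.2 = 0 (operand ≠ 0)
(¬C ∧ B) = min(0, 0.7) = 0
((¬C ∧ B) → B): 0 ≤ 0.7, so result = 1
(B ∨ ((¬C ∧ B) → B)) = max(0.7, 1) = 1
(¬A → (B ∨ ((¬C ∧ B) → B))): 0 ≤ 1, so result = 1
(C → (¬A → (B ∨ ((¬C ∧ B) → B)))): 0.2 ≤ 1, so result = 1
(C → A): 0.2 ≤ 0.3, so result = 1
((C → (¬A → (B ∨ ((¬C ∧ B) → B)))) ∧ (C → A)) = min(1, 1) = 1
¬C: Gödel ¬ of 0.2 = 0 (operand ≠ 0)
(¬C → A): 0 ≤ 0.3, so result = 1
¬(¬C → A): Gödel ¬ of 1 = 0 (operand ≠ 0)
¬C: Gödel ¬ of 0.2 = 0 (operand ≠ 0)
(¬(¬C → A) → ¬C): 0 ≤ 0, so result = 1
¬A: Gödel ¬ of 0.3 = 0 (operand ≠ 0)
(A → A): 0.3 ≤ 0.3, so result = 1
(¬A ∧ (A → A)) = min(0, 1) = 0
((¬(¬C → A) → ¬C) ∧ (¬A ∧ (A → A))) = min(1, 0) = 0
(((C → (¬A → (B ∨ ((¬C ∧ B) → B)))) ∧ (C → A)) → ((¬(¬C → A) → ¬C) ∧ (¬A ∧ (A → A)))): 1 > 0, so result = 0
((((¬(¬C → A) → ¬C) ∧ (¬A ∧ (A → A))) → ((C → (¬A → (B ∨ ((¬C ∧ B) → B)))) ∧ (C → A))) ∨ (((C → (¬A → (B ∨ ((¬C ∧ B) → B)))) ∧ (C → A)) → ((¬(¬C → A) → ¬C) ∧ (¬A ∧ (A → A))))) = max(1, 0) = 1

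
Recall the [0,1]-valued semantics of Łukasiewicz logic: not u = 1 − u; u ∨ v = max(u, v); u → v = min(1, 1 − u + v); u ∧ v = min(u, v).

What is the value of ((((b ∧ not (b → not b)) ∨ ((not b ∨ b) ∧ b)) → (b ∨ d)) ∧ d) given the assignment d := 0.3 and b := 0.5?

0.30

not b: Łukasiewicz ¬ gives 1 − 0.5 = 0.5
(b → not b): min(1, 1 − 0.5 + 0.5) = 1
not (b → not b): Łukasiewicz ¬ gives 1 − 1 = 0
(b ∧ not (b → not b)) = min(0.5, 0) = 0
not b: Łukasiewicz ¬ gives 1 − 0.5 = 0.5
(not b ∨ b) = max(0.5, 0.5) = 0.5
((not b ∨ b) ∧ b) = min(0.5, 0.5) = 0.5
((b ∧ not (b → not b)) ∨ ((not b ∨ b) ∧ b)) = max(0, 0.5) = 0.5
(b ∨ d) = max(0.5, 0.3) = 0.5
(((b ∧ not (b → not b)) ∨ ((not b ∨ b) ∧ b)) → (b ∨ d)): min(1, 1 − 0.5 + 0.5) = 1
((((b ∧ not (b → not b)) ∨ ((not b ∨ b) ∧ b)) → (b ∨ d)) ∧ d) = min(1, 0.3) = 0.3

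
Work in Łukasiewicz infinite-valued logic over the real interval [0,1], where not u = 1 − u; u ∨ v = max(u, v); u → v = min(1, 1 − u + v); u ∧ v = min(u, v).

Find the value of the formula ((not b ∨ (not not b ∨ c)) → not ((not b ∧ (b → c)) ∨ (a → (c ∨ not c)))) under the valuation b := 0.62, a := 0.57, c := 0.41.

0.38

not b: Łukasiewicz ¬ gives 1 − 0.62 = 0.38
not b: Łukasiewicz ¬ gives 1 − 0.62 = 0.38
not not b: Łukasiewicz ¬ gives 1 − 0.38 = 0.62
(not not b ∨ c) = max(0.62, 0.41) = 0.62
(not b ∨ (not not b ∨ c)) = max(0.38, 0.62) = 0.62
not b: Łukasiewicz ¬ gives 1 − 0.62 = 0.38
(b → c): min(1, 1 − 0.62 + 0.41) = 0.79
(not b ∧ (b → c)) = min(0.38, 0.79) = 0.38
not c: Łukasiewicz ¬ gives 1 − 0.41 = 0.59
(c ∨ not c) = max(0.41, 0.59) = 0.59
(a → (c ∨ not c)): min(1, 1 − 0.57 + 0.59) = 1
((not b ∧ (b → c)) ∨ (a → (c ∨ not c))) = max(0.38, 1) = 1
not ((not b ∧ (b → c)) ∨ (a → (c ∨ not c))): Łukasiewicz ¬ gives 1 − 1 = 0
((not b ∨ (not not b ∨ c)) → not ((not b ∧ (b → c)) ∨ (a → (c ∨ not c)))): min(1, 1 − 0.62 + 0) = 0.38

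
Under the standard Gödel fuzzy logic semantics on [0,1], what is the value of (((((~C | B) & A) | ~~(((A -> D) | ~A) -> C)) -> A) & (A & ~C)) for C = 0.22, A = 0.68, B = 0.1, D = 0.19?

0.00

~C: Gödel ¬ of 0.22 = 0 (operand ≠ 0)
(~C | B) = max(0, 0.1) = 0.1
((~C | B) & A) = min(0.1, 0.68) = 0.1
(A -> D): 0.68 > 0.19, so result = 0.19
~A: Gödel ¬ of 0.68 = 0 (operand ≠ 0)
((A -> D) | ~A) = max(0.19, 0) = 0.19
(((A -> D) | ~A) -> C): 0.19 ≤ 0.22, so result = 1
~(((A -> D) | ~A) -> C): Gödel ¬ of 1 = 0 (operand ≠ 0)
~~(((A -> D) | ~A) -> C): Gödel ¬ of 0 = 1 (operand is 0)
(((~C | B) & A) | ~~(((A -> D) | ~A) -> C)) = max(0.1, 1) = 1
((((~C | B) & A) | ~~(((A -> D) | ~A) -> C)) -> A): 1 > 0.68, so result = 0.68
~C: Gödel ¬ of 0.22 = 0 (operand ≠ 0)
(A & ~C) = min(0.68, 0) = 0
(((((~C | B) & A) | ~~(((A -> D) | ~A) -> C)) -> A) & (A & ~C)) = min(0.68, 0) = 0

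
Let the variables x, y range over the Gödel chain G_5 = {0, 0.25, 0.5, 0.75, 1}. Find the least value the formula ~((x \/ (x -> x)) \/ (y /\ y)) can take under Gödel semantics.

0.00

The minimum is attained at x = 0, y = 0:
  (x -> x): 0 ≤ 0, so result = 1
  (x \/ (x -> x)) = max(0, 1) = 1
  (y /\ y) = min(0, 0) = 0
  ((x \/ (x -> x)) \/ (y /\ y)) = max(1, 0) = 1
  ~((x \/ (x -> x)) \/ (y /\ y)): Gödel ¬ of 1 = 0 (operand ≠ 0)
Checking all 25 assignments confirms none give a value below 0.00.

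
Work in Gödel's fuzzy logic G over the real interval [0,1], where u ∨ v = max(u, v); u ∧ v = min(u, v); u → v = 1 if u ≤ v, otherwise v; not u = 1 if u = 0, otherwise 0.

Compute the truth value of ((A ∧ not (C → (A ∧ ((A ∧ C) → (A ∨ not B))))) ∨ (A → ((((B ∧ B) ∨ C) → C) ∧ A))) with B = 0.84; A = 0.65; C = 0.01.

(A ∧ C) = min(0.65, 0.01) = 0.01
not B: Gödel ¬ of 0.84 = 0 (operand ≠ 0)
(A ∨ not B) = max(0.65, 0) = 0.65
((A ∧ C) → (A ∨ not B)): 0.01 ≤ 0.65, so result = 1
(A ∧ ((A ∧ C) → (A ∨ not B))) = min(0.65, 1) = 0.65
(C → (A ∧ ((A ∧ C) → (A ∨ not B)))): 0.01 ≤ 0.65, so result = 1
not (C → (A ∧ ((A ∧ C) → (A ∨ not B)))): Gödel ¬ of 1 = 0 (operand ≠ 0)
(A ∧ not (C → (A ∧ ((A ∧ C) → (A ∨ not B))))) = min(0.65, 0) = 0
(B ∧ B) = min(0.84, 0.84) = 0.84
((B ∧ B) ∨ C) = max(0.84, 0.01) = 0.84
(((B ∧ B) ∨ C) → C): 0.84 > 0.01, so result = 0.01
((((B ∧ B) ∨ C) → C) ∧ A) = min(0.01, 0.65) = 0.01
(A → ((((B ∧ B) ∨ C) → C) ∧ A)): 0.65 > 0.01, so result = 0.01
((A ∧ not (C → (A ∧ ((A ∧ C) → (A ∨ not B))))) ∨ (A → ((((B ∧ B) ∨ C) → C) ∧ A))) = max(0, 0.01) = 0.01

0.01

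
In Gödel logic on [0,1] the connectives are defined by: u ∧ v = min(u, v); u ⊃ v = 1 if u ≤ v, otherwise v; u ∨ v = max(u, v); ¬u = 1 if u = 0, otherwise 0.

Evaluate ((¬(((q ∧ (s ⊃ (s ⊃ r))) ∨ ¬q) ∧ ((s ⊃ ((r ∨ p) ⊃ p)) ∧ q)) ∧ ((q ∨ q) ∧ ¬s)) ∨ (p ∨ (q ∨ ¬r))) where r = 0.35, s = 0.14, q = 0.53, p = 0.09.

(s ⊃ r): 0.14 ≤ 0.35, so result = 1
(s ⊃ (s ⊃ r)): 0.14 ≤ 1, so result = 1
(q ∧ (s ⊃ (s ⊃ r))) = min(0.53, 1) = 0.53
¬q: Gödel ¬ of 0.53 = 0 (operand ≠ 0)
((q ∧ (s ⊃ (s ⊃ r))) ∨ ¬q) = max(0.53, 0) = 0.53
(r ∨ p) = max(0.35, 0.09) = 0.35
((r ∨ p) ⊃ p): 0.35 > 0.09, so result = 0.09
(s ⊃ ((r ∨ p) ⊃ p)): 0.14 > 0.09, so result = 0.09
((s ⊃ ((r ∨ p) ⊃ p)) ∧ q) = min(0.09, 0.53) = 0.09
(((q ∧ (s ⊃ (s ⊃ r))) ∨ ¬q) ∧ ((s ⊃ ((r ∨ p) ⊃ p)) ∧ q)) = min(0.53, 0.09) = 0.09
¬(((q ∧ (s ⊃ (s ⊃ r))) ∨ ¬q) ∧ ((s ⊃ ((r ∨ p) ⊃ p)) ∧ q)): Gödel ¬ of 0.09 = 0 (operand ≠ 0)
(q ∨ q) = max(0.53, 0.53) = 0.53
¬s: Gödel ¬ of 0.14 = 0 (operand ≠ 0)
((q ∨ q) ∧ ¬s) = min(0.53, 0) = 0
(¬(((q ∧ (s ⊃ (s ⊃ r))) ∨ ¬q) ∧ ((s ⊃ ((r ∨ p) ⊃ p)) ∧ q)) ∧ ((q ∨ q) ∧ ¬s)) = min(0, 0) = 0
¬r: Gödel ¬ of 0.35 = 0 (operand ≠ 0)
(q ∨ ¬r) = max(0.53, 0) = 0.53
(p ∨ (q ∨ ¬r)) = max(0.09, 0.53) = 0.53
((¬(((q ∧ (s ⊃ (s ⊃ r))) ∨ ¬q) ∧ ((s ⊃ ((r ∨ p) ⊃ p)) ∧ q)) ∧ ((q ∨ q) ∧ ¬s)) ∨ (p ∨ (q ∨ ¬r))) = max(0, 0.53) = 0.53

0.53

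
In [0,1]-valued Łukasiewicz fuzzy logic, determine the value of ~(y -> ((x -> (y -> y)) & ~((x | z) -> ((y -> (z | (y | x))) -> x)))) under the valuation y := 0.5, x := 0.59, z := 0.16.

(y -> y): min(1, 1 − 0.5 + 0.5) = 1
(x -> (y -> y)): min(1, 1 − 0.59 + 1) = 1
(x | z) = max(0.59, 0.16) = 0.59
(y | x) = max(0.5, 0.59) = 0.59
(z | (y | x)) = max(0.16, 0.59) = 0.59
(y -> (z | (y | x))): min(1, 1 − 0.5 + 0.59) = 1
((y -> (z | (y | x))) -> x): min(1, 1 − 1 + 0.59) = 0.59
((x | z) -> ((y -> (z | (y | x))) -> x)): min(1, 1 − 0.59 + 0.59) = 1
~((x | z) -> ((y -> (z | (y | x))) -> x)): Łukasiewicz ¬ gives 1 − 1 = 0
((x -> (y -> y)) & ~((x | z) -> ((y -> (z | (y | x))) -> x))) = min(1, 0) = 0
(y -> ((x -> (y -> y)) & ~((x | z) -> ((y -> (z | (y | x))) -> x)))): min(1, 1 − 0.5 + 0) = 0.5
~(y -> ((x -> (y -> y)) & ~((x | z) -> ((y -> (z | (y | x))) -> x)))): Łukasiewicz ¬ gives 1 − 0.5 = 0.5

0.50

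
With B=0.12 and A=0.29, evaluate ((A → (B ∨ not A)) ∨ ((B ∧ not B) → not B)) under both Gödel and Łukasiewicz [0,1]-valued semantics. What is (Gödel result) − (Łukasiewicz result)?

Gödel evaluation:
  not A: Gödel ¬ of 0.29 = 0 (operand ≠ 0)
  (B ∨ not A) = max(0.12, 0) = 0.12
  (A → (B ∨ not A)): 0.29 > 0.12, so result = 0.12
  not B: Gödel ¬ of 0.12 = 0 (operand ≠ 0)
  (B ∧ not B) = min(0.12, 0) = 0
  not B: Gödel ¬ of 0.12 = 0 (operand ≠ 0)
  ((B ∧ not B) → not B): 0 ≤ 0, so result = 1
  ((A → (B ∨ not A)) ∨ ((B ∧ not B) → not B)) = max(0.12, 1) = 1
  Gödel value = 1
Łukasiewicz evaluation:
  not A: Łukasiewicz ¬ gives 1 − 0.29 = 0.71
  (B ∨ not A) = max(0.12, 0.71) = 0.71
  (A → (B ∨ not A)): min(1, 1 − 0.29 + 0.71) = 1
  not B: Łukasiewicz ¬ gives 1 − 0.12 = 0.88
  (B ∧ not B) = min(0.12, 0.88) = 0.12
  not B: Łukasiewicz ¬ gives 1 − 0.12 = 0.88
  ((B ∧ not B) → not B): min(1, 1 − 0.12 + 0.88) = 1
  ((A → (B ∨ not A)) ∨ ((B ∧ not B) → not B)) = max(1, 1) = 1
  Łukasiewicz value = 1
Difference: 1 − 1 = 0.00

0.00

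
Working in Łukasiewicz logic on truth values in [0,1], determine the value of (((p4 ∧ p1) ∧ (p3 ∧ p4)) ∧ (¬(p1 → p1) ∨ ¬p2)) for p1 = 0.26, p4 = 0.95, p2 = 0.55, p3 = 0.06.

0.06

(p4 ∧ p1) = min(0.95, 0.26) = 0.26
(p3 ∧ p4) = min(0.06, 0.95) = 0.06
((p4 ∧ p1) ∧ (p3 ∧ p4)) = min(0.26, 0.06) = 0.06
(p1 → p1): min(1, 1 − 0.26 + 0.26) = 1
¬(p1 → p1): Łukasiewicz ¬ gives 1 − 1 = 0
¬p2: Łukasiewicz ¬ gives 1 − 0.55 = 0.45
(¬(p1 → p1) ∨ ¬p2) = max(0, 0.45) = 0.45
(((p4 ∧ p1) ∧ (p3 ∧ p4)) ∧ (¬(p1 → p1) ∨ ¬p2)) = min(0.06, 0.45) = 0.06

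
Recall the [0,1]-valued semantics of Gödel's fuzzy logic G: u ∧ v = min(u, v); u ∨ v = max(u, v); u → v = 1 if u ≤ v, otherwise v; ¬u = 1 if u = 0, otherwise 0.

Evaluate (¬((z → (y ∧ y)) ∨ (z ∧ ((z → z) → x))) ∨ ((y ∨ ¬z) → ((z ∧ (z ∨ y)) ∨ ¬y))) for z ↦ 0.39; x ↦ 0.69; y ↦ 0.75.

(y ∧ y) = min(0.75, 0.75) = 0.75
(z → (y ∧ y)): 0.39 ≤ 0.75, so result = 1
(z → z): 0.39 ≤ 0.39, so result = 1
((z → z) → x): 1 > 0.69, so result = 0.69
(z ∧ ((z → z) → x)) = min(0.39, 0.69) = 0.39
((z → (y ∧ y)) ∨ (z ∧ ((z → z) → x))) = max(1, 0.39) = 1
¬((z → (y ∧ y)) ∨ (z ∧ ((z → z) → x))): Gödel ¬ of 1 = 0 (operand ≠ 0)
¬z: Gödel ¬ of 0.39 = 0 (operand ≠ 0)
(y ∨ ¬z) = max(0.75, 0) = 0.75
(z ∨ y) = max(0.39, 0.75) = 0.75
(z ∧ (z ∨ y)) = min(0.39, 0.75) = 0.39
¬y: Gödel ¬ of 0.75 = 0 (operand ≠ 0)
((z ∧ (z ∨ y)) ∨ ¬y) = max(0.39, 0) = 0.39
((y ∨ ¬z) → ((z ∧ (z ∨ y)) ∨ ¬y)): 0.75 > 0.39, so result = 0.39
(¬((z → (y ∧ y)) ∨ (z ∧ ((z → z) → x))) ∨ ((y ∨ ¬z) → ((z ∧ (z ∨ y)) ∨ ¬y))) = max(0, 0.39) = 0.39

0.39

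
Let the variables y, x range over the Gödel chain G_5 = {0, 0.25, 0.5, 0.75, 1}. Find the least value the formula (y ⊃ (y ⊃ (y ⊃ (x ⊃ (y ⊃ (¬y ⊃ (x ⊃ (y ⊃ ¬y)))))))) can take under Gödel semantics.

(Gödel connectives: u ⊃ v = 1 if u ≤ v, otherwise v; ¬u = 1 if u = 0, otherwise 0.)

1.00

Every assignment gives 1. For instance at y = 0, x = 0:
  ¬y: Gödel ¬ of 0 = 1 (operand is 0)
  ¬y: Gödel ¬ of 0 = 1 (operand is 0)
  (y ⊃ ¬y): 0 ≤ 1, so result = 1
  (x ⊃ (y ⊃ ¬y)): 0 ≤ 1, so result = 1
  (¬y ⊃ (x ⊃ (y ⊃ ¬y))): 1 ≤ 1, so result = 1
  (y ⊃ (¬y ⊃ (x ⊃ (y ⊃ ¬y)))): 0 ≤ 1, so result = 1
  (x ⊃ (y ⊃ (¬y ⊃ (x ⊃ (y ⊃ ¬y))))): 0 ≤ 1, so result = 1
  (y ⊃ (x ⊃ (y ⊃ (¬y ⊃ (x ⊃ (y ⊃ ¬y)))))): 0 ≤ 1, so result = 1
  (y ⊃ (y ⊃ (x ⊃ (y ⊃ (¬y ⊃ (x ⊃ (y ⊃ ¬y))))))): 0 ≤ 1, so result = 1
  (y ⊃ (y ⊃ (y ⊃ (x ⊃ (y ⊃ (¬y ⊃ (x ⊃ (y ⊃ ¬y)))))))): 0 ≤ 1, so result = 1
All 25 assignments give value 1 — the formula is a G_5-tautology.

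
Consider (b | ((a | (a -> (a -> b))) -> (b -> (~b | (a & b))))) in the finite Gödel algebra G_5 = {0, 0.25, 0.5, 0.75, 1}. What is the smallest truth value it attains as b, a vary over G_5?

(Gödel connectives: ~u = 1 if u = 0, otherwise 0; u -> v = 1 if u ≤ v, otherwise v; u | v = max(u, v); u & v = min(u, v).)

0.25

The minimum is attained at b = 0.25, a = 0:
  (a -> b): 0 ≤ 0.25, so result = 1
  (a -> (a -> b)): 0 ≤ 1, so result = 1
  (a | (a -> (a -> b))) = max(0, 1) = 1
  ~b: Gödel ¬ of 0.25 = 0 (operand ≠ 0)
  (a & b) = min(0, 0.25) = 0
  (~b | (a & b)) = max(0, 0) = 0
  (b -> (~b | (a & b))): 0.25 > 0, so result = 0
  ((a | (a -> (a -> b))) -> (b -> (~b | (a & b)))): 1 > 0, so result = 0
  (b | ((a | (a -> (a -> b))) -> (b -> (~b | (a & b))))) = max(0.25, 0) = 0.25
Checking all 25 assignments confirms none give a value below 0.25.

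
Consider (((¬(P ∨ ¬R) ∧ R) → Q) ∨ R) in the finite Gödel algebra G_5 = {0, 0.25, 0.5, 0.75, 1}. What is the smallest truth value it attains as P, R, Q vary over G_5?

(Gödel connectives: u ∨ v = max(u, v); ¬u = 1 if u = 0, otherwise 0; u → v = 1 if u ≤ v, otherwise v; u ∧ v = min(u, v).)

The minimum is attained at P = 0, R = 0.25, Q = 0:
  ¬R: Gödel ¬ of 0.25 = 0 (operand ≠ 0)
  (P ∨ ¬R) = max(0, 0) = 0
  ¬(P ∨ ¬R): Gödel ¬ of 0 = 1 (operand is 0)
  (¬(P ∨ ¬R) ∧ R) = min(1, 0.25) = 0.25
  ((¬(P ∨ ¬R) ∧ R) → Q): 0.25 > 0, so result = 0
  (((¬(P ∨ ¬R) ∧ R) → Q) ∨ R) = max(0, 0.25) = 0.25
Checking all 125 assignments confirms none give a value below 0.25.

0.25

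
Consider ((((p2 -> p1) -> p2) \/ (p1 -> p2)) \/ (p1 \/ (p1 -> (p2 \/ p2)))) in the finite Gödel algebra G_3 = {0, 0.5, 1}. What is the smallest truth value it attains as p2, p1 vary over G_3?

0.50

The minimum is attained at p2 = 0, p1 = 0.5:
  (p2 -> p1): 0 ≤ 0.5, so result = 1
  ((p2 -> p1) -> p2): 1 > 0, so result = 0
  (p1 -> p2): 0.5 > 0, so result = 0
  (((p2 -> p1) -> p2) \/ (p1 -> p2)) = max(0, 0) = 0
  (p2 \/ p2) = max(0, 0) = 0
  (p1 -> (p2 \/ p2)): 0.5 > 0, so result = 0
  (p1 \/ (p1 -> (p2 \/ p2))) = max(0.5, 0) = 0.5
  ((((p2 -> p1) -> p2) \/ (p1 -> p2)) \/ (p1 \/ (p1 -> (p2 \/ p2)))) = max(0, 0.5) = 0.5
Checking all 9 assignments confirms none give a value below 0.50.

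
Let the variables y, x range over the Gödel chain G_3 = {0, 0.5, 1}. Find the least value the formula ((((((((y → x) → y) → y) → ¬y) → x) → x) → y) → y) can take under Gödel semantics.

The minimum is attained at y = 0.5, x = 0:
  (y → x): 0.5 > 0, so result = 0
  ((y → x) → y): 0 ≤ 0.5, so result = 1
  (((y → x) → y) → y): 1 > 0.5, so result = 0.5
  ¬y: Gödel ¬ of 0.5 = 0 (operand ≠ 0)
  ((((y → x) → y) → y) → ¬y): 0.5 > 0, so result = 0
  (((((y → x) → y) → y) → ¬y) → x): 0 ≤ 0, so result = 1
  ((((((y → x) → y) → y) → ¬y) → x) → x): 1 > 0, so result = 0
  (((((((y → x) → y) → y) → ¬y) → x) → x) → y): 0 ≤ 0.5, so result = 1
  ((((((((y → x) → y) → y) → ¬y) → x) → x) → y) → y): 1 > 0.5, so result = 0.5
Checking all 9 assignments confirms none give a value below 0.50.

0.50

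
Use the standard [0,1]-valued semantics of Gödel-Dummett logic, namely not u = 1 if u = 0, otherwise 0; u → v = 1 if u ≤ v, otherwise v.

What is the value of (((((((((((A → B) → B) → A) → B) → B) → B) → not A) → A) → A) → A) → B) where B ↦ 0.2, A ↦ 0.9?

(A → B): 0.9 > 0.2, so result = 0.2
((A → B) → B): 0.2 ≤ 0.2, so result = 1
(((A → B) → B) → A): 1 > 0.9, so result = 0.9
((((A → B) → B) → A) → B): 0.9 > 0.2, so result = 0.2
(((((A → B) → B) → A) → B) → B): 0.2 ≤ 0.2, so result = 1
((((((A → B) → B) → A) → B) → B) → B): 1 > 0.2, so result = 0.2
not A: Gödel ¬ of 0.9 = 0 (operand ≠ 0)
(((((((A → B) → B) → A) → B) → B) → B) → not A): 0.2 > 0, so result = 0
((((((((A → B) → B) → A) → B) → B) → B) → not A) → A): 0 ≤ 0.9, so result = 1
(((((((((A → B) → B) → A) → B) → B) → B) → not A) → A) → A): 1 > 0.9, so result = 0.9
((((((((((A → B) → B) → A) → B) → B) → B) → not A) → A) → A) → A): 0.9 ≤ 0.9, so result = 1
(((((((((((A → B) → B) → A) → B) → B) → B) → not A) → A) → A) → A) → B): 1 > 0.2, so result = 0.2

0.20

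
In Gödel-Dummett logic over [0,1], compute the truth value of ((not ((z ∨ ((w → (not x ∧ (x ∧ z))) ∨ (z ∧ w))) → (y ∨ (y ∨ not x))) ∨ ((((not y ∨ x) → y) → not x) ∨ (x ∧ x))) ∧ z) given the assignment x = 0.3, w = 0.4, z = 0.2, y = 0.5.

not x: Gödel ¬ of 0.3 = 0 (operand ≠ 0)
(x ∧ z) = min(0.3, 0.2) = 0.2
(not x ∧ (x ∧ z)) = min(0, 0.2) = 0
(w → (not x ∧ (x ∧ z))): 0.4 > 0, so result = 0
(z ∧ w) = min(0.2, 0.4) = 0.2
((w → (not x ∧ (x ∧ z))) ∨ (z ∧ w)) = max(0, 0.2) = 0.2
(z ∨ ((w → (not x ∧ (x ∧ z))) ∨ (z ∧ w))) = max(0.2, 0.2) = 0.2
not x: Gödel ¬ of 0.3 = 0 (operand ≠ 0)
(y ∨ not x) = max(0.5, 0) = 0.5
(y ∨ (y ∨ not x)) = max(0.5, 0.5) = 0.5
((z ∨ ((w → (not x ∧ (x ∧ z))) ∨ (z ∧ w))) → (y ∨ (y ∨ not x))): 0.2 ≤ 0.5, so result = 1
not ((z ∨ ((w → (not x ∧ (x ∧ z))) ∨ (z ∧ w))) → (y ∨ (y ∨ not x))): Gödel ¬ of 1 = 0 (operand ≠ 0)
not y: Gödel ¬ of 0.5 = 0 (operand ≠ 0)
(not y ∨ x) = max(0, 0.3) = 0.3
((not y ∨ x) → y): 0.3 ≤ 0.5, so result = 1
not x: Gödel ¬ of 0.3 = 0 (operand ≠ 0)
(((not y ∨ x) → y) → not x): 1 > 0, so result = 0
(x ∧ x) = min(0.3, 0.3) = 0.3
((((not y ∨ x) → y) → not x) ∨ (x ∧ x)) = max(0, 0.3) = 0.3
(not ((z ∨ ((w → (not x ∧ (x ∧ z))) ∨ (z ∧ w))) → (y ∨ (y ∨ not x))) ∨ ((((not y ∨ x) → y) → not x) ∨ (x ∧ x))) = max(0, 0.3) = 0.3
((not ((z ∨ ((w → (not x ∧ (x ∧ z))) ∨ (z ∧ w))) → (y ∨ (y ∨ not x))) ∨ ((((not y ∨ x) → y) → not x) ∨ (x ∧ x))) ∧ z) = min(0.3, 0.2) = 0.2

0.20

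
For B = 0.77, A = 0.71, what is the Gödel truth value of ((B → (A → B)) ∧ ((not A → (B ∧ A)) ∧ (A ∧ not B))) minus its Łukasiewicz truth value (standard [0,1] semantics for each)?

-0.23

Gödel evaluation:
  (A → B): 0.71 ≤ 0.77, so result = 1
  (B → (A → B)): 0.77 ≤ 1, so result = 1
  not A: Gödel ¬ of 0.71 = 0 (operand ≠ 0)
  (B ∧ A) = min(0.77, 0.71) = 0.71
  (not A → (B ∧ A)): 0 ≤ 0.71, so result = 1
  not B: Gödel ¬ of 0.77 = 0 (operand ≠ 0)
  (A ∧ not B) = min(0.71, 0) = 0
  ((not A → (B ∧ A)) ∧ (A ∧ not B)) = min(1, 0) = 0
  ((B → (A → B)) ∧ ((not A → (B ∧ A)) ∧ (A ∧ not B))) = min(1, 0) = 0
  Gödel value = 0
Łukasiewicz evaluation:
  (A → B): min(1, 1 − 0.71 + 0.77) = 1
  (B → (A → B)): min(1, 1 − 0.77 + 1) = 1
  not A: Łukasiewicz ¬ gives 1 − 0.71 = 0.29
  (B ∧ A) = min(0.77, 0.71) = 0.71
  (not A → (B ∧ A)): min(1, 1 − 0.29 + 0.71) = 1
  not B: Łukasiewicz ¬ gives 1 − 0.77 = 0.23
  (A ∧ not B) = min(0.71, 0.23) = 0.23
  ((not A → (B ∧ A)) ∧ (A ∧ not B)) = min(1, 0.23) = 0.23
  ((B → (A → B)) ∧ ((not A → (B ∧ A)) ∧ (A ∧ not B))) = min(1, 0.23) = 0.23
  Łukasiewicz value = 0.23
Difference: 0 − 0.23 = -0.23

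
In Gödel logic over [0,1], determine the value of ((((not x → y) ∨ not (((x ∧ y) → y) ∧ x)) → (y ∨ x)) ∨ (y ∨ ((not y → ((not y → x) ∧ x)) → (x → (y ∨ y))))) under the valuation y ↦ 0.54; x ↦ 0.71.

0.71

not x: Gödel ¬ of 0.71 = 0 (operand ≠ 0)
(not x → y): 0 ≤ 0.54, so result = 1
(x ∧ y) = min(0.71, 0.54) = 0.54
((x ∧ y) → y): 0.54 ≤ 0.54, so result = 1
(((x ∧ y) → y) ∧ x) = min(1, 0.71) = 0.71
not (((x ∧ y) → y) ∧ x): Gödel ¬ of 0.71 = 0 (operand ≠ 0)
((not x → y) ∨ not (((x ∧ y) → y) ∧ x)) = max(1, 0) = 1
(y ∨ x) = max(0.54, 0.71) = 0.71
(((not x → y) ∨ not (((x ∧ y) → y) ∧ x)) → (y ∨ x)): 1 > 0.71, so result = 0.71
not y: Gödel ¬ of 0.54 = 0 (operand ≠ 0)
not y: Gödel ¬ of 0.54 = 0 (operand ≠ 0)
(not y → x): 0 ≤ 0.71, so result = 1
((not y → x) ∧ x) = min(1, 0.71) = 0.71
(not y → ((not y → x) ∧ x)): 0 ≤ 0.71, so result = 1
(y ∨ y) = max(0.54, 0.54) = 0.54
(x → (y ∨ y)): 0.71 > 0.54, so result = 0.54
((not y → ((not y → x) ∧ x)) → (x → (y ∨ y))): 1 > 0.54, so result = 0.54
(y ∨ ((not y → ((not y → x) ∧ x)) → (x → (y ∨ y)))) = max(0.54, 0.54) = 0.54
((((not x → y) ∨ not (((x ∧ y) → y) ∧ x)) → (y ∨ x)) ∨ (y ∨ ((not y → ((not y → x) ∧ x)) → (x → (y ∨ y))))) = max(0.71, 0.54) = 0.71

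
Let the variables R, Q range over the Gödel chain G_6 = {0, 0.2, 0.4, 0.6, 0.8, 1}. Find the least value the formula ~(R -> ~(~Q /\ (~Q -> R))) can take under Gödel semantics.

0.00

The minimum is attained at R = 0, Q = 0:
  ~Q: Gödel ¬ of 0 = 1 (operand is 0)
  ~Q: Gödel ¬ of 0 = 1 (operand is 0)
  (~Q -> R): 1 > 0, so result = 0
  (~Q /\ (~Q -> R)) = min(1, 0) = 0
  ~(~Q /\ (~Q -> R)): Gödel ¬ of 0 = 1 (operand is 0)
  (R -> ~(~Q /\ (~Q -> R))): 0 ≤ 1, so result = 1
  ~(R -> ~(~Q /\ (~Q -> R))): Gödel ¬ of 1 = 0 (operand ≠ 0)
Checking all 36 assignments confirms none give a value below 0.00.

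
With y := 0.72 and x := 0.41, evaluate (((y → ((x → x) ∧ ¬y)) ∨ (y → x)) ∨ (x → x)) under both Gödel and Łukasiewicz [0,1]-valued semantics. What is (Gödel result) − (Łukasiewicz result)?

Gödel evaluation:
  (x → x): 0.41 ≤ 0.41, so result = 1
  ¬y: Gödel ¬ of 0.72 = 0 (operand ≠ 0)
  ((x → x) ∧ ¬y) = min(1, 0) = 0
  (y → ((x → x) ∧ ¬y)): 0.72 > 0, so result = 0
  (y → x): 0.72 > 0.41, so result = 0.41
  ((y → ((x → x) ∧ ¬y)) ∨ (y → x)) = max(0, 0.41) = 0.41
  (x → x): 0.41 ≤ 0.41, so result = 1
  (((y → ((x → x) ∧ ¬y)) ∨ (y → x)) ∨ (x → x)) = max(0.41, 1) = 1
  Gödel value = 1
Łukasiewicz evaluation:
  (x → x): min(1, 1 − 0.41 + 0.41) = 1
  ¬y: Łukasiewicz ¬ gives 1 − 0.72 = 0.28
  ((x → x) ∧ ¬y) = min(1, 0.28) = 0.28
  (y → ((x → x) ∧ ¬y)): min(1, 1 − 0.72 + 0.28) = 0.56
  (y → x): min(1, 1 − 0.72 + 0.41) = 0.69
  ((y → ((x → x) ∧ ¬y)) ∨ (y → x)) = max(0.56, 0.69) = 0.69
  (x → x): min(1, 1 − 0.41 + 0.41) = 1
  (((y → ((x → x) ∧ ¬y)) ∨ (y → x)) ∨ (x → x)) = max(0.69, 1) = 1
  Łukasiewicz value = 1
Difference: 1 − 1 = 0.00

0.00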